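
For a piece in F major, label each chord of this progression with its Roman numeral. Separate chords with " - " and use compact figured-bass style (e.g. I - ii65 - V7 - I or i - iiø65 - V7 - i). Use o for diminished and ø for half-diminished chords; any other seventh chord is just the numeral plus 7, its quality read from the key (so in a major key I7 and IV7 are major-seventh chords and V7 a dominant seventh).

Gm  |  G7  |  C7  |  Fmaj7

Gm: minor triad on G = scale degree 2 → ii.
G7: a dominant seventh chord on G, the applied dominant of V → V7/V.
C7 has root C, degree 5 in F major, so V7.
Fmaj7 has root F, degree 1 in F major, so I7.

ii - V7/V - V7 - I7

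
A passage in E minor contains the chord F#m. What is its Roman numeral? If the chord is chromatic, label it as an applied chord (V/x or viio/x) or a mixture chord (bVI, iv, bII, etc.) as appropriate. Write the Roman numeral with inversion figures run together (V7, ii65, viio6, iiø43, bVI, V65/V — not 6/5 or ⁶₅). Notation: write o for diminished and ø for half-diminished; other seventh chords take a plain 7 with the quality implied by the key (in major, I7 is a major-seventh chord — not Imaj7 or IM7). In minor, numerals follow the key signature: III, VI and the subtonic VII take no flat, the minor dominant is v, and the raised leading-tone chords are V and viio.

ii

Stacked in thirds the chord is F#-A-C#: a minor triad on F#.
F# is the second degree of E minor. This is the minor supertonic, borrowed from the parallel major (the Dorian ii).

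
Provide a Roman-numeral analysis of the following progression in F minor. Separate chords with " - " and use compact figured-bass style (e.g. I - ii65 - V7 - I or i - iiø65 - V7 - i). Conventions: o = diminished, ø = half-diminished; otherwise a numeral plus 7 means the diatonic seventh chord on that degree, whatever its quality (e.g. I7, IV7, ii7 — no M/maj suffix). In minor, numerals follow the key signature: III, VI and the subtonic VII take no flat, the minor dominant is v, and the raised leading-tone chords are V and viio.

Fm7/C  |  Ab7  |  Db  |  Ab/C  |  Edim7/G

Fm7/C has root F, degree 1 in F minor, so i43.
Ab7: a dominant seventh chord on Ab, the applied dominant of VI → V7/VI.
Db: major triad on Db = scale degree 6 → VI.
Ab/C: root Ab is the mediant; major triad there is III6.
Edim7/G has root E, degree 7 in F minor, so viio65.

i43 - V7/VI - VI - III6 - viio65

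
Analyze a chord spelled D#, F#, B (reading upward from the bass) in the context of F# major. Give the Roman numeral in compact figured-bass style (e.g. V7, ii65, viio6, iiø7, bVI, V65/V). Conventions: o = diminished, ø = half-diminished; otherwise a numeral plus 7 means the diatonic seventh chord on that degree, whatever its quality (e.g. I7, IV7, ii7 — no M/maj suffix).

Stacked in thirds the chord is B-D#-F#: a major triad on B.
B is scale degree 4 in F# major, and a major triad on that degree is written IV.
With D# in the bass the chord is in first inversion, so the figured bass is 6.

IV6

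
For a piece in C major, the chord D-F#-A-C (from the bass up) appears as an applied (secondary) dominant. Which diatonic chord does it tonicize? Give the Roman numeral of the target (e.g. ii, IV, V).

V

The chord is a dominant seventh chord on D.
A dominant resolves down a perfect fifth: D → G. In C major, G is scale degree 5, i.e. V.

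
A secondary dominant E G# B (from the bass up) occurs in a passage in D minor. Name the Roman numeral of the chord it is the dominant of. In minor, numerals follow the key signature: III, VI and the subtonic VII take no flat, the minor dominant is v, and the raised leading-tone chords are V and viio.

The chord is a major triad on E.
A dominant resolves down a perfect fifth: E → A. In D minor, A is scale degree 5, i.e. V.

V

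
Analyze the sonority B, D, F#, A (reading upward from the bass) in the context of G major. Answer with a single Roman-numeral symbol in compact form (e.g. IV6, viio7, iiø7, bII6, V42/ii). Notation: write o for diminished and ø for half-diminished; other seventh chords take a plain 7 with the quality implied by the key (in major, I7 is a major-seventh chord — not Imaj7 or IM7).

iii7

Stacked in thirds the chord is B-D-F#-A: a minor seventh chord on B.
In G major, B is the mediant; the diatonic minor seventh chord there is iii7.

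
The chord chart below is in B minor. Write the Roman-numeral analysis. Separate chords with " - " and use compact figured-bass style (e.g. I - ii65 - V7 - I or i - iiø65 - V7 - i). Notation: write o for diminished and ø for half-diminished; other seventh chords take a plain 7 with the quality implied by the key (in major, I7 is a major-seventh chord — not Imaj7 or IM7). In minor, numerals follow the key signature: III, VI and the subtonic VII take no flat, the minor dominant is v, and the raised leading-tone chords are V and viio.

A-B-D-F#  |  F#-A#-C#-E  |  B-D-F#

A-B-D-F#: root B is the tonic; minor seventh chord there is i42.
F#-A#-C#-E: dominant seventh chord on F# = scale degree 5 → V7.
B-D-F#: minor triad on B = scale degree 1 → i.

i42 - V7 - i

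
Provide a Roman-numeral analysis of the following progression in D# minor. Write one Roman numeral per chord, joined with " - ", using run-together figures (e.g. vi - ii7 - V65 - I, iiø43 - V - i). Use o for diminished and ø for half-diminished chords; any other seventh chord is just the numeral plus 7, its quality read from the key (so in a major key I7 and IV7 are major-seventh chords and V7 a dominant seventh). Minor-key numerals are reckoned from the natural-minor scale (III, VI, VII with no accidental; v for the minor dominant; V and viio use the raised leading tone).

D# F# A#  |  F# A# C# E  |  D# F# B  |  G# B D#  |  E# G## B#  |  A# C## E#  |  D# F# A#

i - V7/VI - VI6 - iv - V/V - V - i

D#-F#-A#: root D# is the tonic; minor triad there is i.
F#-A#-C#-E: chromatic; F# is V of VI, so V7/VI.
D#-F#-B: root B is the submediant; major triad there is VI6.
G#-B-D# has root G#, degree 4 in D# minor, so iv.
E#-G##-B#: a major triad on E#, the applied dominant of V → V/V.
A#-C##-E# has root A#, degree 5 in D# minor, so V.
D#-F#-A#: root D# is the tonic; minor triad there is i.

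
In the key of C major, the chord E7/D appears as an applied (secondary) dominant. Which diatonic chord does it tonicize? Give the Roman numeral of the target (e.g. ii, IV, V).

vi

The chord is a dominant seventh chord on E.
A dominant resolves down a perfect fifth: E → A. In C major, A is scale degree 6, i.e. vi.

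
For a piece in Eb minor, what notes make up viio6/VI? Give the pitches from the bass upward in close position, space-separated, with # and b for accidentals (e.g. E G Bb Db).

Db Fb Bb

The slash marks an applied leading-tone chord: viio of VI. In Eb minor, VI is Cb, so the leading tone to it is Bb, a half step below.
Building a diminished triad on Bb gives Bb-Db-Fb.
With the 6 figure the chord is in first inversion; from the bass Db upward in close position it reads Db-Fb-Bb.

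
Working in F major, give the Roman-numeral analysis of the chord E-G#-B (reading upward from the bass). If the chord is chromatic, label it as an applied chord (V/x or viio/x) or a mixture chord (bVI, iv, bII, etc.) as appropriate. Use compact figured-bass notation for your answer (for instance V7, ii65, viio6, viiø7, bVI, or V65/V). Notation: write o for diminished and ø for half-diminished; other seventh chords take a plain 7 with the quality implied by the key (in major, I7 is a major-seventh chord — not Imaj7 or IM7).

The pitches E-G#-B form a major triad rooted on E.
E is not a diatonic chord root with this quality in F major, but it lies a perfect fifth above A (iii), so the chord functions as an applied dominant of iii.

V/iii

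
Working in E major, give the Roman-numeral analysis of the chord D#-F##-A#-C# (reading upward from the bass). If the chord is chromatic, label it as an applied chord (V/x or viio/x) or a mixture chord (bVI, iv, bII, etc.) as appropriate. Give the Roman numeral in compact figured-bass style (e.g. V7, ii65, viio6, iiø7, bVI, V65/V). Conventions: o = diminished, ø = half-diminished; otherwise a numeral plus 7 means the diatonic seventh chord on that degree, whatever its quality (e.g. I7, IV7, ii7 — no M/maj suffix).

V7/iii

The pitches D#-F##-A#-C# form a dominant seventh chord rooted on D#.
D# is not a diatonic chord root with this quality in E major, but it lies a perfect fifth above G# (iii), so the chord functions as an applied dominant of iii.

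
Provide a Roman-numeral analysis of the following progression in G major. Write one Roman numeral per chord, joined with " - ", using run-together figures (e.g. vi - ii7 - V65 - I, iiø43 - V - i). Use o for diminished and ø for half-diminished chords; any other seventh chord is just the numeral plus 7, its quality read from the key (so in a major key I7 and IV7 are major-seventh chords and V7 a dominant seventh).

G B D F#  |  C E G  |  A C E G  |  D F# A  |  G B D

I7 - IV - ii7 - V - I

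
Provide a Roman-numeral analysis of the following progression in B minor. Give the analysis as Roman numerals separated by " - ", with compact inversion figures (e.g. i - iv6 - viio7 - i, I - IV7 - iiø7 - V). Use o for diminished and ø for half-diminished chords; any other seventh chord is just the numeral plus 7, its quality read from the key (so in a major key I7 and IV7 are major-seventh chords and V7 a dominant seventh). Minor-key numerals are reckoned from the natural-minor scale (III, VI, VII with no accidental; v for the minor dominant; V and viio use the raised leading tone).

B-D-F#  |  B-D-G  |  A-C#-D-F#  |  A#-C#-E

i - VI6 - III43 - viio

B-D-F#: root B is the tonic; minor triad there is i.
B-D-G has root G, degree 6 in B minor, so VI6.
A-C#-D-F#: root D is the mediant; major seventh chord there is III43.
A#-C#-E: root A# is the leading tone; diminished triad there is viio.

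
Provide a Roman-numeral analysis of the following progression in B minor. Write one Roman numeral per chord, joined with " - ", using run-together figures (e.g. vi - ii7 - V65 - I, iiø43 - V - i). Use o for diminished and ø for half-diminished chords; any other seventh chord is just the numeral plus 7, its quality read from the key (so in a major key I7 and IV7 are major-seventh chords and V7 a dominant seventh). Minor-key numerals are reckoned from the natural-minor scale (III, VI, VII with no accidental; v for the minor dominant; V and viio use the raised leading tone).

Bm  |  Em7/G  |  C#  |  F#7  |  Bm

i - iv65 - V/V - V7 - i

Bm has root B, degree 1 in B minor, so i.
Em7/G has root E, degree 4 in B minor, so iv65.
C#: chromatic; C# is V of V, so V/V.
F#7 has root F#, degree 5 in B minor, so V7.
Bm: root B is the tonic; minor triad there is i.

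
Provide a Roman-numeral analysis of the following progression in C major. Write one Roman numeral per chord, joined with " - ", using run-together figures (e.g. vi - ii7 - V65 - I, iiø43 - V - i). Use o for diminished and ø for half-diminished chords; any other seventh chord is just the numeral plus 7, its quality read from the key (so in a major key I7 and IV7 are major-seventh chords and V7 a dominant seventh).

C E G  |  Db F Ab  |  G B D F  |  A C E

I - bII - V7 - vi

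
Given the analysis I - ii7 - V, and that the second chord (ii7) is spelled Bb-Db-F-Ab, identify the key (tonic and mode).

The chord Bbm7 is a minor seventh chord rooted on Bb; its label is ii7.
ii7 on Bb implies Bb is the supertonic; that puts the tonic at Ab, and the lowercase numeral fits major mode.

Ab major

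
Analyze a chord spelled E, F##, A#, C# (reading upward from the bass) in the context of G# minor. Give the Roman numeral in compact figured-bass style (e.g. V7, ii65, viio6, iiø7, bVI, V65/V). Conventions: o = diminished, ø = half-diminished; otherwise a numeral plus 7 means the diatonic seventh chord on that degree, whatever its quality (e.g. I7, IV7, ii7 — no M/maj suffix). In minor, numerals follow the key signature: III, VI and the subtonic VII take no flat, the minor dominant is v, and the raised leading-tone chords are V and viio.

viio42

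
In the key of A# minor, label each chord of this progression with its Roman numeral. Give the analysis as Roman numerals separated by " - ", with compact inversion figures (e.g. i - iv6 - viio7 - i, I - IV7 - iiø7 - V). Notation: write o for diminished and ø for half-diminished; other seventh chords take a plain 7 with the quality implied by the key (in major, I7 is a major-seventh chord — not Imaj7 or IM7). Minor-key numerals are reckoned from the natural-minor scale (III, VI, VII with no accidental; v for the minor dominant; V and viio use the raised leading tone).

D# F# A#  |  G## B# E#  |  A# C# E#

iv - V6 - i

D#-F#-A# has root D#, degree 4 in A# minor, so iv.
G##-B#-E#: root E# is the dominant; major triad there is V6.
A#-C#-E#: root A# is the tonic; minor triad there is i.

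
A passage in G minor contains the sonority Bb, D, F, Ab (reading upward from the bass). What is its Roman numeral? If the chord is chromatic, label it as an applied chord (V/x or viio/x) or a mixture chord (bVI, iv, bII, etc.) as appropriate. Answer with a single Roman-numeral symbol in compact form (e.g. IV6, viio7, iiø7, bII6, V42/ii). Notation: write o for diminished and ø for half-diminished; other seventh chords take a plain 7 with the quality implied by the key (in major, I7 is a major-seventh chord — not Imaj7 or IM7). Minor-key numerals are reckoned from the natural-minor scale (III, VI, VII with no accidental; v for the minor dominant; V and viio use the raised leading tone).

V7/VI

The pitches Bb-D-F-Ab form a dominant seventh chord rooted on Bb.
Bb is not a diatonic chord root with this quality in G minor, but it lies a perfect fifth above Eb (VI), so the chord functions as an applied dominant of VI.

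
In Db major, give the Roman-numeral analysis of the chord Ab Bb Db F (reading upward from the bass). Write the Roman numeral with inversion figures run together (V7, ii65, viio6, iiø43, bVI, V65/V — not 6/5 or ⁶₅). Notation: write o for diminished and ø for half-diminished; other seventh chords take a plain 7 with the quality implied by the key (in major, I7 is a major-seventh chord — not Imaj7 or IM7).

vi42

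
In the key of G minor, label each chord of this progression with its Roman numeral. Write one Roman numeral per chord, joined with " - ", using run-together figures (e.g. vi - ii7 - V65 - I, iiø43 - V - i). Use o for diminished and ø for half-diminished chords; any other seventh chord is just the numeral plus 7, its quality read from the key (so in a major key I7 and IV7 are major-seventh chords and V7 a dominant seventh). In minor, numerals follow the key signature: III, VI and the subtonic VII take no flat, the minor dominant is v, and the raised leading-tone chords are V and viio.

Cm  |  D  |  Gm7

iv - V - i7

Cm has root C, degree 4 in G minor, so iv.
D has root D, degree 5 in G minor, so V.
Gm7: minor seventh chord on G = scale degree 1 → i7.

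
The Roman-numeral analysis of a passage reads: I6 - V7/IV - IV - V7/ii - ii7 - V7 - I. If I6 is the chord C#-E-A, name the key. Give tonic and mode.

I6 is given as C#-E-A — a major triad with root A.
If A is scale degree 1 and the mode makes that degree carry a major triad, the tonic is A and the mode is major.

A major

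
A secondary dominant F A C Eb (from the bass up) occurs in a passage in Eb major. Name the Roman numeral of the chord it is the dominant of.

V

The chord is a dominant seventh chord on F.
A dominant resolves down a perfect fifth: F → Bb. In Eb major, Bb is scale degree 5, i.e. V.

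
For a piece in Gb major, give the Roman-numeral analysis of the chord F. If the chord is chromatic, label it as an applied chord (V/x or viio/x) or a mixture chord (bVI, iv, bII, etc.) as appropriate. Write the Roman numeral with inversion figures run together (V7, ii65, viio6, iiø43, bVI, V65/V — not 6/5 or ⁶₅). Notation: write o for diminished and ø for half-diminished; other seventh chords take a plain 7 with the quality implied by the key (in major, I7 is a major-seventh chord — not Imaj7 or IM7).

V/iii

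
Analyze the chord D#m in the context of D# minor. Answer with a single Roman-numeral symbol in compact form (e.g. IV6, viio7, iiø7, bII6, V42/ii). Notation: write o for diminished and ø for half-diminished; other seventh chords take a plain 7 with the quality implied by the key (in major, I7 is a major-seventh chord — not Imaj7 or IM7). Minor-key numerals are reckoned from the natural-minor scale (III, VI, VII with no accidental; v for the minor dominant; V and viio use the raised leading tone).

i

Stacked in thirds the chord is D#-F#-A#: a minor triad on D#.
In D# minor, D# is the tonic; the diatonic minor triad there is i.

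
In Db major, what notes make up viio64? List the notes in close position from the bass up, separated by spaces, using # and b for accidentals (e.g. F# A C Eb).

Gb C Eb

In Db major, scale degree 7 is C, and the diatonic chord built there is a diminished triad.
Stacking thirds from C gives C-Eb-Gb.
The figured bass 64 indicates second inversion, placing the fifth (Gb) in the bass: Gb-C-Eb.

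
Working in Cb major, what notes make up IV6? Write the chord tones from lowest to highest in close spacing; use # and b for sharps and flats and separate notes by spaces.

The numeral's case and figure indicate a major triad. In Cb major its root, the subdominant, is Fb.
That chord is spelled Fb-Ab-Cb.
With the 6 figure the chord is in first inversion; from the bass Ab upward in close position it reads Ab-Cb-Fb.

Ab Cb Fb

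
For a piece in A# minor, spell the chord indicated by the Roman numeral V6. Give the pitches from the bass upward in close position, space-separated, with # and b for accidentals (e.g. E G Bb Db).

In A# minor, the fifth degree is E#. The dominant is major (leading tone raised), so V is a major triad.
Stacking thirds from E# gives E#-G##-B#.
The figured bass 6 indicates first inversion, placing the third (G##) in the bass: G##-B#-E#.

G## B# E#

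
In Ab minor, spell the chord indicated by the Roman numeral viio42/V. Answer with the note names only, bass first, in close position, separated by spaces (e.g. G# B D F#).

Cb D F Ab

The slash marks an applied leading-tone chord: viio of V. In Ab minor, V is Eb, so the leading tone to it is D, a half step below.
Building a fully diminished seventh chord on D gives D-F-Ab-Cb.
With the 42 figure the chord is in third inversion; from the bass Cb upward in close position it reads Cb-D-F-Ab.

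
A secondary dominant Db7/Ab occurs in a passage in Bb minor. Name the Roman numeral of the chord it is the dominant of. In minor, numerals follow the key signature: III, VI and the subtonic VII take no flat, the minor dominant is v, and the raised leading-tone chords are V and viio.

The chord is a dominant seventh chord on Db.
A dominant resolves down a perfect fifth: Db → Gb. In Bb minor, Gb is scale degree 6, i.e. VI.

VI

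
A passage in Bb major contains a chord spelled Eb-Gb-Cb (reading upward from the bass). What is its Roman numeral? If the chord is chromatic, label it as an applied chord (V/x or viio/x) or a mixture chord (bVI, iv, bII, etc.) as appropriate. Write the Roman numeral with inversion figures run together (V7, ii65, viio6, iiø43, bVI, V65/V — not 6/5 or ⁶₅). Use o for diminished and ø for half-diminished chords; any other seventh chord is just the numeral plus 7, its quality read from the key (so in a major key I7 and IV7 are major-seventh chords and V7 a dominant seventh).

bII6

Stacked in thirds the chord is Cb-Eb-Gb: a major triad on Cb.
Cb is the lowered second degree of Bb major (diatonic 2 would be C). This is the Neapolitan sixth — a major triad on the lowered second degree, here in its customary first inversion.
With Eb in the bass the chord is in first inversion, so the figured bass is 6.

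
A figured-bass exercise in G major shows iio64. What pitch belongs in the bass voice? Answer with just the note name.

iio in G major has root A; the chord is A-C-Eb.
The figure 64 means second inversion — the fifth is in the bass.

Eb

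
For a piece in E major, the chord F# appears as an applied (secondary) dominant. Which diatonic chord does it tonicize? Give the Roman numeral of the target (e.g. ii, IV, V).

V

The chord is a major triad on F#.
A dominant resolves down a perfect fifth: F# → B. In E major, B is scale degree 5, i.e. V.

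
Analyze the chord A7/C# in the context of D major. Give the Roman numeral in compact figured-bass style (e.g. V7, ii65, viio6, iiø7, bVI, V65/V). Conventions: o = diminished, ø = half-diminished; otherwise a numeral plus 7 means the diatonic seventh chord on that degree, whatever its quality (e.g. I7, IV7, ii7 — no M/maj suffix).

V65

The pitches A-C#-E-G form a dominant seventh chord rooted on A.
A is scale degree 5 in D major, and a dominant seventh chord on that degree is written V7.
With C# in the bass the chord is in first inversion, so the figured bass is 65.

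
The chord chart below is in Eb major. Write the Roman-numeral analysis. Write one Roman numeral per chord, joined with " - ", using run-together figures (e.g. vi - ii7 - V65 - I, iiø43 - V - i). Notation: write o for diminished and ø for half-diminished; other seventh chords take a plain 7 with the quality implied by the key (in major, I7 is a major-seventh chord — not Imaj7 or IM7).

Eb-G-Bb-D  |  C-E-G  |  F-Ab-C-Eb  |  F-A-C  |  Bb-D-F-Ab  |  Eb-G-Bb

I7 - V/ii - ii7 - V/V - V7 - I

Eb-G-Bb-D has root Eb, degree 1 in Eb major, so I7.
C-E-G is the secondary dominant of ii (major triad on C): V/ii.
F-Ab-C-Eb: minor seventh chord on F = scale degree 2 → ii7.
F-A-C: chromatic; F is V of V, so V/V.
Bb-D-F-Ab: root Bb is the dominant; dominant seventh chord there is V7.
Eb-G-Bb: root Eb is the tonic; major triad there is I.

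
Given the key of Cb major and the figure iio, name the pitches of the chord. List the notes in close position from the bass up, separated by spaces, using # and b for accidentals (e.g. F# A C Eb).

Scale degree 2 in Cb major is Db; here the chord built on it is altered to a diminished triad. iio is the diminished supertonic triad, borrowed from the parallel minor.
So the chord is Db-Fb-Abb.

Db Fb Abb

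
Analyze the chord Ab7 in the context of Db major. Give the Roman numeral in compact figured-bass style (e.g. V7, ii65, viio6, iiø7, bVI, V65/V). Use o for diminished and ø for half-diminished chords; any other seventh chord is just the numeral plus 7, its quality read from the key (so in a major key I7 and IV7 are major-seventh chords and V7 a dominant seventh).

The pitches Ab-C-Eb-Gb form a dominant seventh chord rooted on Ab.
Ab is scale degree 5 in Db major, and a dominant seventh chord on that degree is written V7.

V7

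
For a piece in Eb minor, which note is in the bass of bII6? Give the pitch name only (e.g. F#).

Ab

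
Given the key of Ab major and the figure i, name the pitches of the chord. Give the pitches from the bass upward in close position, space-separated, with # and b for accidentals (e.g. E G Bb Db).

Ab Cb Eb

Scale degree 1 in Ab major is Ab; here the chord built on it is altered to a minor triad. i is the minor tonic, borrowed from the parallel minor.
So the chord is Ab-Cb-Eb.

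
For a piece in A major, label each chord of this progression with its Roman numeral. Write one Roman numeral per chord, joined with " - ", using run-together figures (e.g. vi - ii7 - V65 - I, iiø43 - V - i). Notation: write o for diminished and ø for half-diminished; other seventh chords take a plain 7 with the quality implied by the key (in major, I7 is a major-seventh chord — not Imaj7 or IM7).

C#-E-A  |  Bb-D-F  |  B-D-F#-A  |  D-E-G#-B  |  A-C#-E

C#-E-A: root A is the tonic; major triad there is I6.
Bb-D-F is non-diatonic — a major triad on the lowered supertonic (Bb): the Neapolitan chord, bII.
B-D-F#-A: root B is the supertonic; minor seventh chord there is ii7.
D-E-G#-B: dominant seventh chord on E = scale degree 5 → V42.
A-C#-E has root A, degree 1 in A major, so I.

I6 - bII - ii7 - V42 - I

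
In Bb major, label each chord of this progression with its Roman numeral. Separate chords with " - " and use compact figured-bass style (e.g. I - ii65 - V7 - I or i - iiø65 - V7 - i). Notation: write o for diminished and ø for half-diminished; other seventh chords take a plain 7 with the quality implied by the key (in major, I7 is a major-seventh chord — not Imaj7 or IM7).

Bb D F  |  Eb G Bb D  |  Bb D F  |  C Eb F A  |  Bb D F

I - IV7 - I - V43 - I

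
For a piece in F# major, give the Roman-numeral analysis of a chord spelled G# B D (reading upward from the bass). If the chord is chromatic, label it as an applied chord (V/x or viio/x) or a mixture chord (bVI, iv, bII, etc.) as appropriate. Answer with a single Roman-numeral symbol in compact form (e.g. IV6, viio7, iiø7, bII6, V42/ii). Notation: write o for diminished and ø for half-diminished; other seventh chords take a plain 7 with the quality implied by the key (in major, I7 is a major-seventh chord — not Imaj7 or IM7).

The pitches G#-B-D form a diminished triad rooted on G#.
G# is the second degree of F# major. This is the diminished supertonic triad, borrowed from the parallel minor.

iio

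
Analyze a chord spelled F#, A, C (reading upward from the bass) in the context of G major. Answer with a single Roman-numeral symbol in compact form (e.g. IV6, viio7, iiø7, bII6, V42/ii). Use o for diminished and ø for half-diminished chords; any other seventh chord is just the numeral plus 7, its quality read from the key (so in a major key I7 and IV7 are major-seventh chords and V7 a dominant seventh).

The pitches F#-A-C form a diminished triad rooted on F#.
F# is scale degree 7 in G major, and a diminished triad on that degree is written viio.

viio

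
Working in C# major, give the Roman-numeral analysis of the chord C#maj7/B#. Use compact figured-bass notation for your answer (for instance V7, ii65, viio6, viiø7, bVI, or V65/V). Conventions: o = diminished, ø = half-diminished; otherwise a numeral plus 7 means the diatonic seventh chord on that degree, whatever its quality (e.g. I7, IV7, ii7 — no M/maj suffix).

I42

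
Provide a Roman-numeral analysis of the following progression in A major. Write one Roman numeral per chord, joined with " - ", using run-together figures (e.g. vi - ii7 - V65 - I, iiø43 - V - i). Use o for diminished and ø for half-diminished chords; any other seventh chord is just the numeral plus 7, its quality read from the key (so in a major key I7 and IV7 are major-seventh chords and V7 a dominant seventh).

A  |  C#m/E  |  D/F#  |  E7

I - iii6 - IV6 - V7

A has root A, degree 1 in A major, so I.
C#m/E: minor triad on C# = scale degree 3 → iii6.
D/F#: root D is the subdominant; major triad there is IV6.
E7: dominant seventh chord on E = scale degree 5 → V7.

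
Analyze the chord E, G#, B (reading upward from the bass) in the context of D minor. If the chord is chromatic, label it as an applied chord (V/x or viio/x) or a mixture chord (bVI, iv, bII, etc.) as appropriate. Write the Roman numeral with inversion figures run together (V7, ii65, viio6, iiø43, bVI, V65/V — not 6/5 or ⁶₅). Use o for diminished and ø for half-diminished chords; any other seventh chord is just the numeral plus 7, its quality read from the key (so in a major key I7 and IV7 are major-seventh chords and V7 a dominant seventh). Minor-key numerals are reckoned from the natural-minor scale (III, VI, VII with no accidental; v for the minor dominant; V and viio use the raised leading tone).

V/V

The pitches E-G#-B form a major triad rooted on E.
E is not a diatonic chord root with this quality in D minor, but it lies a perfect fifth above A (V), so the chord functions as an applied dominant of V.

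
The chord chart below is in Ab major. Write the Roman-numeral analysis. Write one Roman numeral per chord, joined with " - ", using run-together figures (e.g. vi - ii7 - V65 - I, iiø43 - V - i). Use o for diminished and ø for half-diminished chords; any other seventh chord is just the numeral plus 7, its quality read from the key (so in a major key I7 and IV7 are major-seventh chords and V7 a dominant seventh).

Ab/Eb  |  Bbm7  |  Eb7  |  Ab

I64 - ii7 - V7 - I

Ab/Eb has root Ab, degree 1 in Ab major, so I64.
Bbm7: minor seventh chord on Bb = scale degree 2 → ii7.
Eb7: dominant seventh chord on Eb = scale degree 5 → V7.
Ab: root Ab is the tonic; major triad there is I.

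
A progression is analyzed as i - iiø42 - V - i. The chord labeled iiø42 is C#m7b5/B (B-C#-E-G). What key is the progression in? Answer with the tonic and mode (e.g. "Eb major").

B minor

The chord C#m7b5/B is a half-diminished seventh chord rooted on C#; its label is iiø42.
iiø42 on C# implies C# is the supertonic; that puts the tonic at B, and the lowercase numeral fits minor mode.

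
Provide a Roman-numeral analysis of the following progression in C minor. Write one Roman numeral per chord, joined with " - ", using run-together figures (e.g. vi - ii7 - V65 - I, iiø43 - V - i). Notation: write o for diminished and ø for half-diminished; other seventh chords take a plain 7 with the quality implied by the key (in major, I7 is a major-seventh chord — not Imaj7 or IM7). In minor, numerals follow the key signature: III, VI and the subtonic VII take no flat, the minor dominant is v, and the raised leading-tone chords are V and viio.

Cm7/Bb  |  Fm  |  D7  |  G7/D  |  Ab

i42 - iv - V7/V - V43 - VI

Cm7/Bb: minor seventh chord on C = scale degree 1 → i42.
Fm has root F, degree 4 in C minor, so iv.
D7: chromatic; D is V of V, so V7/V.
G7/D has root G, degree 5 in C minor, so V43.
Ab: major triad on Ab = scale degree 6 → VI.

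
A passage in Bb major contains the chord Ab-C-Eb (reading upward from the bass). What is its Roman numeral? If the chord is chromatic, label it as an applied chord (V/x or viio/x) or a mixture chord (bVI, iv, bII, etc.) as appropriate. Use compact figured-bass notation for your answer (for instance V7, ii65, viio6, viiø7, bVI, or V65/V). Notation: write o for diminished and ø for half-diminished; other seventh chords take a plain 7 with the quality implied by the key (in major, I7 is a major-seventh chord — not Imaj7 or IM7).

The pitches Ab-C-Eb form a major triad rooted on Ab.
Ab is the lowered seventh degree of Bb major (diatonic 7 would be A). This is a major triad on the lowered seventh degree (the subtonic), borrowed from the parallel minor.

bVII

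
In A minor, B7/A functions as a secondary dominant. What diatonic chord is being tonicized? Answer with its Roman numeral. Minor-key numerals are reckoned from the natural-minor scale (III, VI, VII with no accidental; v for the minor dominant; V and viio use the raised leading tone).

The chord is a dominant seventh chord on B.
A dominant resolves down a perfect fifth: B → E. In A minor, E is scale degree 5, i.e. V.

V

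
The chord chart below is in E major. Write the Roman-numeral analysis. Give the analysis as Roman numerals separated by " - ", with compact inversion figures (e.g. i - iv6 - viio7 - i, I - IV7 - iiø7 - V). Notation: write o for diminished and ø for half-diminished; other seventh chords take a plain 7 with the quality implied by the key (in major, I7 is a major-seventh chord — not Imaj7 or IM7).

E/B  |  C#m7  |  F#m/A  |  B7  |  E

E/B has root E, degree 1 in E major, so I64.
C#m7 has root C#, degree 6 in E major, so vi7.
F#m/A has root F#, degree 2 in E major, so ii6.
B7: root B is the dominant; dominant seventh chord there is V7.
E: root E is the tonic; major triad there is I.

I64 - vi7 - ii6 - V7 - I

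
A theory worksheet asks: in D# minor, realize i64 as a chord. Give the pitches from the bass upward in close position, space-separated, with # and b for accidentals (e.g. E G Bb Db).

A# D# F#

The numeral's case and figure indicate a minor triad. In D# minor its root, scale degree 1, is D#.
Stacking thirds from D# gives D#-F#-A#.
The figured bass 64 indicates second inversion, placing the fifth (A#) in the bass: A#-D#-F#.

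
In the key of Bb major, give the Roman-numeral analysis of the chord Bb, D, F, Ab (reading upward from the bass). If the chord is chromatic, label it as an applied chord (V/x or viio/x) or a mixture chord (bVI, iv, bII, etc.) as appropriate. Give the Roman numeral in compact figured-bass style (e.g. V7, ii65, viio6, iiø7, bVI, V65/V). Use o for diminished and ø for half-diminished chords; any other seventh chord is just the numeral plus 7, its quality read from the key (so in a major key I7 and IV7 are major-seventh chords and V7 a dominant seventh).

V7/IV

Stacked in thirds the chord is Bb-D-F-Ab: a dominant seventh chord on Bb.
Bb is not a diatonic chord root with this quality in Bb major, but it lies a perfect fifth above Eb (IV), so the chord functions as an applied dominant of IV.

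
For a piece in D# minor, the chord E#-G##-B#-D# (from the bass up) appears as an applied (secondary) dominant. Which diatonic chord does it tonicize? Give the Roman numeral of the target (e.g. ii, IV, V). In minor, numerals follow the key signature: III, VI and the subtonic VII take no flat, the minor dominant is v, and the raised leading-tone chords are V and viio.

The chord is a dominant seventh chord on E#.
A dominant resolves down a perfect fifth: E# → A#. In D# minor, A# is scale degree 5, i.e. V.

V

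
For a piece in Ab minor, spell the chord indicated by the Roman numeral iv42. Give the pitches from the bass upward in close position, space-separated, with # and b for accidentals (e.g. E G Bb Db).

The numeral's case and figure indicate a minor seventh chord. In Ab minor its root, the fourth degree, is Db.
That chord is spelled Db-Fb-Ab-Cb.
The figured bass 42 indicates third inversion, placing the seventh (Cb) in the bass: Cb-Db-Fb-Ab.

Cb Db Fb Ab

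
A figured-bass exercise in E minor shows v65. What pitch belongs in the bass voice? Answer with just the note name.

v in E minor has root B; the chord is B-D-F#-A.
The figure 65 means first inversion — the third is in the bass.

D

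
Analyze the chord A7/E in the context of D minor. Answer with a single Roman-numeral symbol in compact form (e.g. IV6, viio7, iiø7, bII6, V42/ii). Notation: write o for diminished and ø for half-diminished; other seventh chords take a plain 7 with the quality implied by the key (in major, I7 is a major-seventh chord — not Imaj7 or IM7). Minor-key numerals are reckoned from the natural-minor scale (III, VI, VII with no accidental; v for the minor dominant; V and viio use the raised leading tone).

The pitches A-C#-E-G form a dominant seventh chord rooted on A.
In D minor, A is the dominant; the diatonic dominant seventh chord there is V7.
With E in the bass the chord is in second inversion, so the figured bass is 43.

V43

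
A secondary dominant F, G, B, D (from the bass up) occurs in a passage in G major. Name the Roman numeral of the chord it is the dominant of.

IV

The chord is a dominant seventh chord on G.
A dominant resolves down a perfect fifth: G → C. In G major, C is scale degree 4, i.e. IV.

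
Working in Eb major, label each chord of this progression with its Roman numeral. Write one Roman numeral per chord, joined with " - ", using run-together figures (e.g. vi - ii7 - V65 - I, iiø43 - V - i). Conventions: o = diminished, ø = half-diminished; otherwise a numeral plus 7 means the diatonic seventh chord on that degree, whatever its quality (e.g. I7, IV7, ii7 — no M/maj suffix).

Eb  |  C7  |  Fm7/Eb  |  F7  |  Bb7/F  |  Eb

I - V7/ii - ii42 - V7/V - V43 - I

Eb: root Eb is the tonic; major triad there is I.
C7: chromatic; C is V of ii, so V7/ii.
Fm7/Eb: minor seventh chord on F = scale degree 2 → ii42.
F7: a dominant seventh chord on F, the applied dominant of V → V7/V.
Bb7/F: root Bb is the dominant; dominant seventh chord there is V43.
Eb has root Eb, degree 1 in Eb major, so I.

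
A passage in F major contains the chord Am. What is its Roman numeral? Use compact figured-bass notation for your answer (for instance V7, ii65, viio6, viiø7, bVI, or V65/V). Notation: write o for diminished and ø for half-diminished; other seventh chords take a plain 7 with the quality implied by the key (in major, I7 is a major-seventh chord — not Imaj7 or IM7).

The pitches A-C-E form a minor triad rooted on A.
In F major, A is the mediant; the diatonic minor triad there is iii.

iii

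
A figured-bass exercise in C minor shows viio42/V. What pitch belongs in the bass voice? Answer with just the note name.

Eb

The applied chord viio42/V is rooted on F#: F#-A-C-Eb.
The figure 42 means third inversion — the seventh is in the bass.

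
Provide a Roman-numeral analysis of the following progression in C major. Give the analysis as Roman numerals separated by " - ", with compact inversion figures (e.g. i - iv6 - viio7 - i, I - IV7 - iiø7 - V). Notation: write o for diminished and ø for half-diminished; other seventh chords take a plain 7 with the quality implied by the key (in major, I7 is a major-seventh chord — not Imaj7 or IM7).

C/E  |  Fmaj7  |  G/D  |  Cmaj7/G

I6 - IV7 - V64 - I43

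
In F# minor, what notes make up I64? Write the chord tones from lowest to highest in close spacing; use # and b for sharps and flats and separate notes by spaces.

C# F# A#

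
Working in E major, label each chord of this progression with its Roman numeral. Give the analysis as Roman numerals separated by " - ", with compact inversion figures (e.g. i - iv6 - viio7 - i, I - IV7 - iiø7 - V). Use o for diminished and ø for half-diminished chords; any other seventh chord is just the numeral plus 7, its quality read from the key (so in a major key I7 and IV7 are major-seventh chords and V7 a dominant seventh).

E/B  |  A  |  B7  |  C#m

E/B: root E is the tonic; major triad there is I64.
A: root A is the subdominant; major triad there is IV.
B7: root B is the dominant; dominant seventh chord there is V7.
C#m: minor triad on C# = scale degree 6 → vi.

I64 - IV - V7 - vi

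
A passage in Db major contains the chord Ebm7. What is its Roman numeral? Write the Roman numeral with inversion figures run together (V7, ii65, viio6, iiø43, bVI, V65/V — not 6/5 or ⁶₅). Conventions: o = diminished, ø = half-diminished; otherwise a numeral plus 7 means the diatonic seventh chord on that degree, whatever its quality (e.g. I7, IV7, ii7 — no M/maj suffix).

ii7

The pitches Eb-Gb-Bb-Db form a minor seventh chord rooted on Eb.
In Db major, Eb is the supertonic; the diatonic minor seventh chord there is ii7.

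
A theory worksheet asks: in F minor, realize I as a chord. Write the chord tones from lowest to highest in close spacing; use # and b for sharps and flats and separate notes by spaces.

F A C

Scale degree 1 in F minor is F; here the chord built on it is altered to a major triad. I is the major tonic (Picardy third), borrowed from the parallel major.
So the chord is F-A-C, a major triad.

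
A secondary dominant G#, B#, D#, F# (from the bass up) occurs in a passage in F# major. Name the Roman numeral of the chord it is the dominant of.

V

The chord is a dominant seventh chord on G#.
A dominant resolves down a perfect fifth: G# → C#. In F# major, C# is scale degree 5, i.e. V.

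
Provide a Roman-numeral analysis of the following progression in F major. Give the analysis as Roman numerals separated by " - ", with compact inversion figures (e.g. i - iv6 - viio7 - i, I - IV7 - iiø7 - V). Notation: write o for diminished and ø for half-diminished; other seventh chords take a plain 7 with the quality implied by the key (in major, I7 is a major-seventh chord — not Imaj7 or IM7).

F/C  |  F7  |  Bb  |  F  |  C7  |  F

F/C: major triad on F = scale degree 1 → I64.
F7: a dominant seventh chord on F, the applied dominant of IV → V7/IV.
Bb: major triad on Bb = scale degree 4 → IV.
F: root F is the tonic; major triad there is I.
C7 has root C, degree 5 in F major, so V7.
F has root F, degree 1 in F major, so I.

I64 - V7/IV - IV - I - V7 - I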